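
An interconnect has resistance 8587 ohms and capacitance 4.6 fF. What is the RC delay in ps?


Step 1: tau = R * C
Step 2: tau = 8587 * 4.6 fF = 8587 * 4.6e-15 F
Step 3: tau = 3.95002e-11 s = 39.5002 ps

39.5002


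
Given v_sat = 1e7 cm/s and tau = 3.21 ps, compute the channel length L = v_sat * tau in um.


Step 1: tau in seconds = 3.21 ps * 1e-12 = 3.2100e-12 s
Step 2: L = v_sat * tau = 1e7 * 3.2100e-12 = 3.2100e-05 cm
Step 3: L in um = 3.2100e-05 * 1e4 = 0.321 um

0.321


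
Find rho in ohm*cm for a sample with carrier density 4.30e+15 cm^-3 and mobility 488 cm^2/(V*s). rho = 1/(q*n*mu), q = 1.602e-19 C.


Step 1: sigma = q * n * mu = 1.602e-19 * 4.30e+15 * 488 = 3.36164e-01 S/cm
Step 2: rho = 1 / sigma = 1 / 3.36164e-01 = 2.975 ohm*cm

2.975


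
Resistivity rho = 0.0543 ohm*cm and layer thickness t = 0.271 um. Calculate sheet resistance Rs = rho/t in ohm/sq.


Step 1: Convert thickness to cm: t = 0.271 um = 2.7100e-05 cm
Step 2: Rs = rho / t = 0.0543 / 2.7100e-05
Step 3: Rs = 2003.7 ohm/sq

2003.7


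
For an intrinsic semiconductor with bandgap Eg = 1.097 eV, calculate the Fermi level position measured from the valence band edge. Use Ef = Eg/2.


Step 1: For an intrinsic semiconductor, the Fermi level sits at midgap.
Step 2: Ef = Eg / 2 = 1.097 / 2 = 0.5485 eV

0.5485


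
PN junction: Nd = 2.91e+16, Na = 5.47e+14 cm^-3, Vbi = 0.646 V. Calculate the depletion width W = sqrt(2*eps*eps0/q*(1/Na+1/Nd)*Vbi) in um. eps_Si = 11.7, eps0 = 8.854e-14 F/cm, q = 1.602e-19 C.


Step 1: 1/Na + 1/Nd = 1/5.47e+14 + 1/2.91e+16 = 1.86252e-15
Step 2: 2*eps*eps0/q = 2*11.7*8.854e-14/1.602e-19 = 1.293281e+07
Step 3: W^2 = 1.293281e+07 * 1.86252e-15 * 0.646 = 1.55606e-08
Step 4: W = sqrt(1.55606e-08) = 1.247e-04 cm = 1.247 um

1.247


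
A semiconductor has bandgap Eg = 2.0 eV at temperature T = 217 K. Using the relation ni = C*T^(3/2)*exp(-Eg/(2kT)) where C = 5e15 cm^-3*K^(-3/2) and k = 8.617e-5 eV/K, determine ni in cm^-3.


Step 1: Compute kT = 8.617e-5 * 217 = 0.01869889 eV
Step 2: Exponent = -Eg/(2kT) = -2.0/(2*0.01869889) = -53.47911
Step 3: T^(3/2) = 217^1.5 = 3196.61
Step 4: ni = 5e15 * 3196.61 * exp(-53.47911) = 9.51e-05 cm^-3

9.51e-05


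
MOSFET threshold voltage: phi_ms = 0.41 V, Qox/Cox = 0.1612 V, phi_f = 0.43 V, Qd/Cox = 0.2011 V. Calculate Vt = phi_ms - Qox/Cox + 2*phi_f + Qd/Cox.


Step 1: Vt = phi_ms - Qox/Cox + 2*phi_f + Qd/Cox
Step 2: Vt = 0.41 - 0.1612 + 2*0.43 + 0.2011
Step 3: Vt = 0.41 - 0.1612 + 0.86 + 0.2011
Step 4: Vt = 1.3099 V

1.3099


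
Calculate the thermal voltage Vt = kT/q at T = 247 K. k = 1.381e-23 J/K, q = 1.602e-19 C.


Step 1: kT = 1.381e-23 * 247 = 3.41107e-21 J
Step 2: Vt = kT/q = 3.41107e-21 / 1.602e-19
Step 3: Vt = 0.02129 V

0.02129


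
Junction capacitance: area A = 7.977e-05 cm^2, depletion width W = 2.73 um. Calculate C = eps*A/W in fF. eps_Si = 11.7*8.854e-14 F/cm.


Step 1: eps_Si = 11.7 * 8.854e-14 = 1.035918e-12 F/cm
Step 2: W in cm = 2.73 * 1e-4 = 2.73e-04 cm
Step 3: C = 1.035918e-12 * 7.977e-05 / 2.73e-04 = 3.026930e-13 F
Step 4: C = 302.69 fF

302.69


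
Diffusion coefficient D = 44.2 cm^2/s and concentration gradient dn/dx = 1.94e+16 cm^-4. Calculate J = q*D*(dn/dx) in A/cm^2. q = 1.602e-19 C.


Step 1: J = q * D * (dn/dx)
Step 2: J = 1.602e-19 * 44.2 * 1.94e+16
Step 3: J = 1.37e-01 A/cm^2

1.37e-01


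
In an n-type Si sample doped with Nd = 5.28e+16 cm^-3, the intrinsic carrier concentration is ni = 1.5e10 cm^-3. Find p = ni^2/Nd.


Step 1: Since Nd >> ni, n ≈ Nd = 5.28e+16 cm^-3
Step 2: p = ni^2 / n = (1.5e10)^2 / 5.28e+16
Step 3: p = 2.25e20 / 5.28e+16 = 4.26e+03 cm^-3

4.26e+03


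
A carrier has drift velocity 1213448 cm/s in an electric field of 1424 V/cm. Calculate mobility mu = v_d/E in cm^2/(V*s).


Step 1: mu = v_d / E
Step 2: mu = 1213448 / 1424
Step 3: mu = 852.14 cm^2/(V*s)

852.14


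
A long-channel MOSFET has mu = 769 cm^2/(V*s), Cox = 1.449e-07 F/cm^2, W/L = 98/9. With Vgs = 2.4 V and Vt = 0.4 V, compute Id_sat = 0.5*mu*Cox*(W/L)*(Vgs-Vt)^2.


Step 1: Overdrive voltage Vov = Vgs - Vt = 2.4 - 0.4 = 2.0 V
Step 2: W/L = 98/9 = 10.8889
Step 3: Id = 0.5 * 769 * 1.449e-07 * 10.8889 * 2.0^2
Step 4: Id = 2.43e-03 A

2.43e-03


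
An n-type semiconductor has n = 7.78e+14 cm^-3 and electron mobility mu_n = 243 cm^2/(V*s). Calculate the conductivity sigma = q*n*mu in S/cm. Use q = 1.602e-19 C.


Step 1: sigma = q * n * mu
Step 2: sigma = 1.602e-19 * 7.78e+14 * 243
Step 3: sigma = 3.029e-02 S/cm

3.029e-02


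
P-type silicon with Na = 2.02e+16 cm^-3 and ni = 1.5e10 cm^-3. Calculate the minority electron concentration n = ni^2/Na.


Step 1: Majority hole concentration p ≈ Na = 2.02e+16 cm^-3
Step 2: n = ni^2 / Na = (1.5e10)^2 / 2.02e+16
Step 3: n = 1.11e+04 cm^-3

1.11e+04


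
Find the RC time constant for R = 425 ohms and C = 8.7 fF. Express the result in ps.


Step 1: tau = R * C
Step 2: tau = 425 * 8.7 fF = 425 * 8.7e-15 F
Step 3: tau = 3.6975e-12 s = 3.6975 ps

3.6975


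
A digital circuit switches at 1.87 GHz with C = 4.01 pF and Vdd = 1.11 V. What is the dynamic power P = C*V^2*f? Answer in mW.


Step 1: V^2 = 1.11^2 = 1.2321 V^2
Step 2: P = C*V^2*f = 4.01e-12 F * 1.2321 * 1.87e9 Hz
Step 3: P = 9.23914827e-03 W
Step 4: P = 9.239 mW

9.239


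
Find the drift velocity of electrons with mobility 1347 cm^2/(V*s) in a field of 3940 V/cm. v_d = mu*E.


Step 1: v_d = mu * E
Step 2: v_d = 1347 * 3940 = 5307180
Step 3: v_d = 5.31e+06 cm/s

5.31e+06


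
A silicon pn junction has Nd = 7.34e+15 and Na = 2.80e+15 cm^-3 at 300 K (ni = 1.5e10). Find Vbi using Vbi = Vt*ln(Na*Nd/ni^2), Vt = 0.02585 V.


Step 1: Compute Na*Nd/ni^2 = 2.80e+15 * 7.34e+15 / (1.5e10)^2 = 9.1342e+10
Step 2: ln(9.1342e+10) = 25.2379
Step 3: Vbi = 0.02585 * 25.2379 = 0.652 V

0.652


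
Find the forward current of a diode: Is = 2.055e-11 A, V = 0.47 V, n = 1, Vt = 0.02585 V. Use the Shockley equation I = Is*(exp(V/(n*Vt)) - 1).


Step 1: V/(n*Vt) = 0.47/(1*0.02585) = 18.1818
Step 2: exp(18.1818) = 7.8751e+07
Step 3: I = 2.055e-11 * (7.8751e+07 - 1) = 1.62e-03 A

1.62e-03


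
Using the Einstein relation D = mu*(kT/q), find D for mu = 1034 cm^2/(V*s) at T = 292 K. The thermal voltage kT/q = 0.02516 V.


Step 1: D = mu * (kT/q)
Step 2: D = 1034 * 0.02516
Step 3: D = 26.02 cm^2/s

26.02


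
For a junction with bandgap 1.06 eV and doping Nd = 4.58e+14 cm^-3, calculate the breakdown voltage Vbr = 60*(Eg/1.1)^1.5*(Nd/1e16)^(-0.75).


Step 1: Eg/1.1 = 1.06/1.1 = 0.963636
Step 2: (Eg/1.1)^1.5 = 0.963636^1.5 = 0.945953
Step 3: (Nd/1e16)^(-0.75) = (0.0458)^(-0.75) = 10.100686
Step 4: Vbr = 60 * 0.945953 * 10.100686 = 573.3 V

573.3


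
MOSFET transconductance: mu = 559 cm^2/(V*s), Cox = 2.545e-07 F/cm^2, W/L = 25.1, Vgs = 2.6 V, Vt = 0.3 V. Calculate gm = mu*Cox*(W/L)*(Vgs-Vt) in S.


Step 1: Vov = Vgs - Vt = 2.6 - 0.3 = 2.3 V
Step 2: gm = mu * Cox * (W/L) * Vov
Step 3: gm = 559 * 2.545e-07 * 25.1 * 2.3 = 8.21e-03 S

8.21e-03


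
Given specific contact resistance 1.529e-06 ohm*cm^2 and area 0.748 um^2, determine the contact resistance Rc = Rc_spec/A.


Step 1: Convert area to cm^2: 0.748 um^2 = 7.4800e-09 cm^2
Step 2: Rc = Rc_spec / A = 1.529e-06 / 7.4800e-09
Step 3: Rc = 2.04e+02 ohms

2.04e+02


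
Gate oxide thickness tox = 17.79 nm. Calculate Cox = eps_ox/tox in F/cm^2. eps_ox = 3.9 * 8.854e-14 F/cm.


Step 1: eps_ox = 3.9 * 8.854e-14 = 3.45306e-13 F/cm
Step 2: tox in cm = 17.79 nm * 1e-7 = 1.7790e-06 cm
Step 3: Cox = 3.45306e-13 / 1.7790e-06 = 1.94e-07 F/cm^2

1.94e-07


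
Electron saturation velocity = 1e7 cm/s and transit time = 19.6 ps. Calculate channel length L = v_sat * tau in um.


Step 1: tau in seconds = 19.6 ps * 1e-12 = 1.9600e-11 s
Step 2: L = v_sat * tau = 1e7 * 1.9600e-11 = 1.9600e-04 cm
Step 3: L in um = 1.9600e-04 * 1e4 = 1.96 um

1.96


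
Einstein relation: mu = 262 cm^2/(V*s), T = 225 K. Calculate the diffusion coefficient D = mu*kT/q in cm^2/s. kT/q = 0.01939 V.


Step 1: D = mu * (kT/q)
Step 2: D = 262 * 0.01939
Step 3: D = 5.08 cm^2/s

5.08


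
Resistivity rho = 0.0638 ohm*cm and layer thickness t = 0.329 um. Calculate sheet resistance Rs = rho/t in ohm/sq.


Step 1: Convert thickness to cm: t = 0.329 um = 3.2900e-05 cm
Step 2: Rs = rho / t = 0.0638 / 3.2900e-05
Step 3: Rs = 1939.2 ohm/sq

1939.2


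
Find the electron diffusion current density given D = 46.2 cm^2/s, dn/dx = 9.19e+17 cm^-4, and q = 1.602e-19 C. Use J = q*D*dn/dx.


Step 1: J = q * D * (dn/dx)
Step 2: J = 1.602e-19 * 46.2 * 9.19e+17
Step 3: J = 6.80e+00 A/cm^2

6.80e+00


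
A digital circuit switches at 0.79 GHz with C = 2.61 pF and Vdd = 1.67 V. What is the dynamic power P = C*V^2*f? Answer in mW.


Step 1: V^2 = 1.67^2 = 2.7889 V^2
Step 2: P = C*V^2*f = 2.61e-12 F * 2.7889 * 0.79e9 Hz
Step 3: P = 5.75043291e-03 W
Step 4: P = 5.75 mW

5.75


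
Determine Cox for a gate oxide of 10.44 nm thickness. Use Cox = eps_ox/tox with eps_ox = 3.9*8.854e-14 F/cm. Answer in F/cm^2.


Step 1: eps_ox = 3.9 * 8.854e-14 = 3.45306e-13 F/cm
Step 2: tox in cm = 10.44 nm * 1e-7 = 1.0440e-06 cm
Step 3: Cox = 3.45306e-13 / 1.0440e-06 = 3.31e-07 F/cm^2

3.31e-07


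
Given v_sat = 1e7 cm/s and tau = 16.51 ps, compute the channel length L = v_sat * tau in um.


Step 1: tau in seconds = 16.51 ps * 1e-12 = 1.6510e-11 s
Step 2: L = v_sat * tau = 1e7 * 1.6510e-11 = 1.6510e-04 cm
Step 3: L in um = 1.6510e-04 * 1e4 = 1.651 um

1.651


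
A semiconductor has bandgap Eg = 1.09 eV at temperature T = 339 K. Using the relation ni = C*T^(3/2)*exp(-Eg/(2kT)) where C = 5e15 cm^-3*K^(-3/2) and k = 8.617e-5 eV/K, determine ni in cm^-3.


Step 1: Compute kT = 8.617e-5 * 339 = 0.02921163 eV
Step 2: Exponent = -Eg/(2kT) = -1.09/(2*0.02921163) = -18.65695
Step 3: T^(3/2) = 339^1.5 = 6241.65
Step 4: ni = 5e15 * 6241.65 * exp(-18.65695) = 2.46e+11 cm^-3

2.46e+11


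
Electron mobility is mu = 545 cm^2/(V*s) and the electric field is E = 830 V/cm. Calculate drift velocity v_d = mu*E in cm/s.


Step 1: v_d = mu * E
Step 2: v_d = 545 * 830 = 452350
Step 3: v_d = 4.52e+05 cm/s

4.52e+05


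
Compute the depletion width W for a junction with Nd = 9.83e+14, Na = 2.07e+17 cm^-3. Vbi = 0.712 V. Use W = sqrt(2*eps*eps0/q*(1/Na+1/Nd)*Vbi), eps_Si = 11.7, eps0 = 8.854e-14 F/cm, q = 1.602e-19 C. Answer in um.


Step 1: 1/Na + 1/Nd = 1/2.07e+17 + 1/9.83e+14 = 1.02212e-15
Step 2: 2*eps*eps0/q = 2*11.7*8.854e-14/1.602e-19 = 1.293281e+07
Step 3: W^2 = 1.293281e+07 * 1.02212e-15 * 0.712 = 9.41185e-09
Step 4: W = sqrt(9.41185e-09) = 9.701e-05 cm = 0.9701 um

0.9701


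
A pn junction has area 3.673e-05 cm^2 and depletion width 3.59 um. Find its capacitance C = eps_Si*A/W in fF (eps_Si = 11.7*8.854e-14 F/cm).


Step 1: eps_Si = 11.7 * 8.854e-14 = 1.035918e-12 F/cm
Step 2: W in cm = 3.59 * 1e-4 = 3.59e-04 cm
Step 3: C = 1.035918e-12 * 3.673e-05 / 3.59e-04 = 1.059868e-13 F
Step 4: C = 105.99 fF

105.99


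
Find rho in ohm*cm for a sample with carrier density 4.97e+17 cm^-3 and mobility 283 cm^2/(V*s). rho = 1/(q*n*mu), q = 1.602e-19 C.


Step 1: sigma = q * n * mu = 1.602e-19 * 4.97e+17 * 283 = 2.25323e+01 S/cm
Step 2: rho = 1 / sigma = 1 / 2.25323e+01 = 0.04438 ohm*cm

0.04438


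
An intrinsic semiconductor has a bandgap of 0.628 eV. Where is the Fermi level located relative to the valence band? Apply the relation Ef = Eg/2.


Step 1: For an intrinsic semiconductor, the Fermi level sits at midgap.
Step 2: Ef = Eg / 2 = 0.628 / 2 = 0.314 eV

0.314


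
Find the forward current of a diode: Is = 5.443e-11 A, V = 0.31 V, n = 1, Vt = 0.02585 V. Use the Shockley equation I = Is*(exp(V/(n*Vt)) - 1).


Step 1: V/(n*Vt) = 0.31/(1*0.02585) = 11.9923
Step 2: exp(11.9923) = 1.6151e+05
Step 3: I = 5.443e-11 * (1.6151e+05 - 1) = 8.79e-06 A

8.79e-06


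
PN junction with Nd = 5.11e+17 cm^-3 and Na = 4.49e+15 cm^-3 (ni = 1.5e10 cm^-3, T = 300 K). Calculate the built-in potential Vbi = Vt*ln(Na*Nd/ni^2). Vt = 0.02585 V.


Step 1: Compute Na*Nd/ni^2 = 4.49e+15 * 5.11e+17 / (1.5e10)^2 = 1.0197e+13
Step 2: ln(1.0197e+13) = 29.9531
Step 3: Vbi = 0.02585 * 29.9531 = 0.774 V

0.774


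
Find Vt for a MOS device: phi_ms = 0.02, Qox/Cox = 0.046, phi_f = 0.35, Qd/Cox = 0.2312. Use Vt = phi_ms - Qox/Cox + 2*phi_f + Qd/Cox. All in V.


Step 1: Vt = phi_ms - Qox/Cox + 2*phi_f + Qd/Cox
Step 2: Vt = 0.02 - 0.046 + 2*0.35 + 0.2312
Step 3: Vt = 0.02 - 0.046 + 0.7 + 0.2312
Step 4: Vt = 0.9052 V

0.9052


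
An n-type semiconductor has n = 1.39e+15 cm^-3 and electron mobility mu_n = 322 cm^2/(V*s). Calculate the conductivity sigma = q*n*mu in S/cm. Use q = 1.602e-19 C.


Step 1: sigma = q * n * mu
Step 2: sigma = 1.602e-19 * 1.39e+15 * 322
Step 3: sigma = 7.170e-02 S/cm

7.170e-02


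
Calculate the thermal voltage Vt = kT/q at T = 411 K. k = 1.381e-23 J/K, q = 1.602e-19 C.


Step 1: kT = 1.381e-23 * 411 = 5.67591e-21 J
Step 2: Vt = kT/q = 5.67591e-21 / 1.602e-19
Step 3: Vt = 0.03543 V

0.03543


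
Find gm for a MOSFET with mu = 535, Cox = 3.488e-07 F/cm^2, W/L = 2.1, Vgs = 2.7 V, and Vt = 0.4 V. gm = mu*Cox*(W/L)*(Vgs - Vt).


Step 1: Vov = Vgs - Vt = 2.7 - 0.4 = 2.3 V
Step 2: gm = mu * Cox * (W/L) * Vov
Step 3: gm = 535 * 3.488e-07 * 2.1 * 2.3 = 9.01e-04 S

9.01e-04


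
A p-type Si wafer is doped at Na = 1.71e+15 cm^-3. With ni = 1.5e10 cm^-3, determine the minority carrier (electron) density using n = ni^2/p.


Step 1: Majority hole concentration p ≈ Na = 1.71e+15 cm^-3
Step 2: n = ni^2 / Na = (1.5e10)^2 / 1.71e+15
Step 3: n = 1.32e+05 cm^-3

1.32e+05


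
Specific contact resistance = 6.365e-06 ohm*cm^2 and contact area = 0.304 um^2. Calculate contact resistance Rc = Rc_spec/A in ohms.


Step 1: Convert area to cm^2: 0.304 um^2 = 3.0400e-09 cm^2
Step 2: Rc = Rc_spec / A = 6.365e-06 / 3.0400e-09
Step 3: Rc = 2.09e+03 ohms

2.09e+03


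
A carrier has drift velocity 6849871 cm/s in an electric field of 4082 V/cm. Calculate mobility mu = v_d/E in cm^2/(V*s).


Step 1: mu = v_d / E
Step 2: mu = 6849871 / 4082
Step 3: mu = 1678.07 cm^2/(V*s)

1678.07


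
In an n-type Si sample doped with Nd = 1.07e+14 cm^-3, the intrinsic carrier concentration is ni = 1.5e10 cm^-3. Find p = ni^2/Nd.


Step 1: Since Nd >> ni, n ≈ Nd = 1.07e+14 cm^-3
Step 2: p = ni^2 / n = (1.5e10)^2 / 1.07e+14
Step 3: p = 2.25e20 / 1.07e+14 = 2.10e+06 cm^-3

2.10e+06


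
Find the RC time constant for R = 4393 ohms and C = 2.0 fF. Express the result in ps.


Step 1: tau = R * C
Step 2: tau = 4393 * 2.0 fF = 4393 * 2.0e-15 F
Step 3: tau = 8.786e-12 s = 8.786 ps

8.786


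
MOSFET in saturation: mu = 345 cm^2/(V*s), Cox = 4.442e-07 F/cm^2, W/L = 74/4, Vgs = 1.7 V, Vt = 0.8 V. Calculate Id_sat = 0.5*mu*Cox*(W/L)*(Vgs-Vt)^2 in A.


Step 1: Overdrive voltage Vov = Vgs - Vt = 1.7 - 0.8 = 0.9 V
Step 2: W/L = 74/4 = 18.5
Step 3: Id = 0.5 * 345 * 4.442e-07 * 18.5 * 0.9^2
Step 4: Id = 1.15e-03 A

1.15e-03


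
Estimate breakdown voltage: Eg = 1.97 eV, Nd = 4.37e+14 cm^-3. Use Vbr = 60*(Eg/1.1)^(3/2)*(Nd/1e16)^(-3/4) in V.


Step 1: Eg/1.1 = 1.97/1.1 = 1.790909
Step 2: (Eg/1.1)^1.5 = 1.790909^1.5 = 2.396681
Step 3: (Nd/1e16)^(-0.75) = (0.0437)^(-0.75) = 10.462583
Step 4: Vbr = 60 * 2.396681 * 10.462583 = 1504.5 V

1504.5


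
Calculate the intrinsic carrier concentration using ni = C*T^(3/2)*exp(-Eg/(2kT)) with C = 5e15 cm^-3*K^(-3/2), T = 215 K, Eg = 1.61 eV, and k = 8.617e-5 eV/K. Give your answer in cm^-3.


Step 1: Compute kT = 8.617e-5 * 215 = 0.01852655 eV
Step 2: Exponent = -Eg/(2kT) = -1.61/(2*0.01852655) = -43.45116
Step 3: T^(3/2) = 215^1.5 = 3152.52
Step 4: ni = 5e15 * 3152.52 * exp(-43.45116) = 2.12e+00 cm^-3

2.12e+00


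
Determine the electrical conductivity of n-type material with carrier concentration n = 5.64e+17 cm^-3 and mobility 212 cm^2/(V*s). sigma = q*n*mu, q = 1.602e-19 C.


Step 1: sigma = q * n * mu
Step 2: sigma = 1.602e-19 * 5.64e+17 * 212
Step 3: sigma = 1.915e+01 S/cm

1.915e+01


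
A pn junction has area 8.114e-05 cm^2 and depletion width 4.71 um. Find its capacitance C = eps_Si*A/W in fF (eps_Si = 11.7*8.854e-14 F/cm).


Step 1: eps_Si = 11.7 * 8.854e-14 = 1.035918e-12 F/cm
Step 2: W in cm = 4.71 * 1e-4 = 4.71e-04 cm
Step 3: C = 1.035918e-12 * 8.114e-05 / 4.71e-04 = 1.784594e-13 F
Step 4: C = 178.46 fF

178.46


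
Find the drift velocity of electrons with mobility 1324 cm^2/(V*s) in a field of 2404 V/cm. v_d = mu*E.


Step 1: v_d = mu * E
Step 2: v_d = 1324 * 2404 = 3182896
Step 3: v_d = 3.18e+06 cm/s

3.18e+06


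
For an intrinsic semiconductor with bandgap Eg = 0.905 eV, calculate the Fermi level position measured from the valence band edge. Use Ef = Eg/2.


Step 1: For an intrinsic semiconductor, the Fermi level sits at midgap.
Step 2: Ef = Eg / 2 = 0.905 / 2 = 0.4525 eV

0.4525


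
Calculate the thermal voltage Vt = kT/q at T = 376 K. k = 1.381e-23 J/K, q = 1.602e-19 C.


Step 1: kT = 1.381e-23 * 376 = 5.19256e-21 J
Step 2: Vt = kT/q = 5.19256e-21 / 1.602e-19
Step 3: Vt = 0.03241 V

0.03241


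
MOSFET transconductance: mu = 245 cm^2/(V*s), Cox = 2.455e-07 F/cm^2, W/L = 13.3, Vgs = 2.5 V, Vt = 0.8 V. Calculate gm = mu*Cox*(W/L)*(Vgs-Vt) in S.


Step 1: Vov = Vgs - Vt = 2.5 - 0.8 = 1.7 V
Step 2: gm = mu * Cox * (W/L) * Vov
Step 3: gm = 245 * 2.455e-07 * 13.3 * 1.7 = 1.36e-03 S

1.36e-03


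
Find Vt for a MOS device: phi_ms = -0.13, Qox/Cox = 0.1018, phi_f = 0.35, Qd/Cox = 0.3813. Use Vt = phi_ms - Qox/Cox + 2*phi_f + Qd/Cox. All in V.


Step 1: Vt = phi_ms - Qox/Cox + 2*phi_f + Qd/Cox
Step 2: Vt = -0.13 - 0.1018 + 2*0.35 + 0.3813
Step 3: Vt = -0.13 - 0.1018 + 0.7 + 0.3813
Step 4: Vt = 0.8495 V

0.8495


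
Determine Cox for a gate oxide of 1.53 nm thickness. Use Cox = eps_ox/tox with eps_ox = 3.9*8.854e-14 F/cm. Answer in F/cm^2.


Step 1: eps_ox = 3.9 * 8.854e-14 = 3.45306e-13 F/cm
Step 2: tox in cm = 1.53 nm * 1e-7 = 1.5300e-07 cm
Step 3: Cox = 3.45306e-13 / 1.5300e-07 = 2.26e-06 F/cm^2

2.26e-06


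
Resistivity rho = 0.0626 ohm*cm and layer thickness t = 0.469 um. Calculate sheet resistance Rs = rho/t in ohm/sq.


Step 1: Convert thickness to cm: t = 0.469 um = 4.6900e-05 cm
Step 2: Rs = rho / t = 0.0626 / 4.6900e-05
Step 3: Rs = 1334.8 ohm/sq

1334.8


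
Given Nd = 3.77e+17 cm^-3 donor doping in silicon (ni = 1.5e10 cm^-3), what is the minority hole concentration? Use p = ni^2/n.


Step 1: Since Nd >> ni, n ≈ Nd = 3.77e+17 cm^-3
Step 2: p = ni^2 / n = (1.5e10)^2 / 3.77e+17
Step 3: p = 2.25e20 / 3.77e+17 = 5.97e+02 cm^-3

5.97e+02


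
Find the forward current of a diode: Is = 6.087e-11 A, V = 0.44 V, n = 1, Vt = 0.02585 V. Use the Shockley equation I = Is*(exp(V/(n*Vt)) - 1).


Step 1: V/(n*Vt) = 0.44/(1*0.02585) = 17.0213
Step 2: exp(17.0213) = 2.4675e+07
Step 3: I = 6.087e-11 * (2.4675e+07 - 1) = 1.50e-03 A

1.50e-03


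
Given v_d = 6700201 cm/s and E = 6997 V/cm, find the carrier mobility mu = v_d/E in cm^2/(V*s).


Step 1: mu = v_d / E
Step 2: mu = 6700201 / 6997
Step 3: mu = 957.58 cm^2/(V*s)

957.58


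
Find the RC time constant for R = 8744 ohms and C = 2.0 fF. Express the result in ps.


Step 1: tau = R * C
Step 2: tau = 8744 * 2.0 fF = 8744 * 2.0e-15 F
Step 3: tau = 1.7488e-11 s = 17.488 ps

17.488


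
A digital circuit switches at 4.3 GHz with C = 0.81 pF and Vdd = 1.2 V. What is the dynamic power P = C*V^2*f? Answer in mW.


Step 1: V^2 = 1.2^2 = 1.44 V^2
Step 2: P = C*V^2*f = 0.81e-12 F * 1.44 * 4.3e9 Hz
Step 3: P = 5.01552e-03 W
Step 4: P = 5.016 mW

5.016


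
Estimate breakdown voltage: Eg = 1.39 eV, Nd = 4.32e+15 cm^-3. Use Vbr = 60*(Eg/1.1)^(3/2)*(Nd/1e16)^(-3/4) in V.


Step 1: Eg/1.1 = 1.39/1.1 = 1.263636
Step 2: (Eg/1.1)^1.5 = 1.263636^1.5 = 1.420473
Step 3: (Nd/1e16)^(-0.75) = (0.432)^(-0.75) = 1.876667
Step 4: Vbr = 60 * 1.420473 * 1.876667 = 159.9 V

159.9


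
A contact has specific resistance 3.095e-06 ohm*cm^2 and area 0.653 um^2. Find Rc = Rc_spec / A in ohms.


Step 1: Convert area to cm^2: 0.653 um^2 = 6.5300e-09 cm^2
Step 2: Rc = Rc_spec / A = 3.095e-06 / 6.5300e-09
Step 3: Rc = 4.74e+02 ohms

4.74e+02


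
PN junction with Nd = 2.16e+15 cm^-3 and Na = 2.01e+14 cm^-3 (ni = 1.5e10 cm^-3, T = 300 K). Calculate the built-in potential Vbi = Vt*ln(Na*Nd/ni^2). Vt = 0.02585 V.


Step 1: Compute Na*Nd/ni^2 = 2.01e+14 * 2.16e+15 / (1.5e10)^2 = 1.9296e+09
Step 2: ln(1.9296e+09) = 21.3806
Step 3: Vbi = 0.02585 * 21.3806 = 0.553 V

0.553


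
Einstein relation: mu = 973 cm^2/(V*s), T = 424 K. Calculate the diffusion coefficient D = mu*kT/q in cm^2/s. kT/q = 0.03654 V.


Step 1: D = mu * (kT/q)
Step 2: D = 973 * 0.03654
Step 3: D = 35.55 cm^2/s

35.55


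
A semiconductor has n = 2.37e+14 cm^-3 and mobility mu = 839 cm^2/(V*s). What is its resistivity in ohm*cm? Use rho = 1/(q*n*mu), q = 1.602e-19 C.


Step 1: sigma = q * n * mu = 1.602e-19 * 2.37e+14 * 839 = 3.18546e-02 S/cm
Step 2: rho = 1 / sigma = 1 / 3.18546e-02 = 31.39 ohm*cm

31.39


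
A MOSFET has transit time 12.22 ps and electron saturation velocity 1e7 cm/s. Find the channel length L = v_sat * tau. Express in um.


Step 1: tau in seconds = 12.22 ps * 1e-12 = 1.2220e-11 s
Step 2: L = v_sat * tau = 1e7 * 1.2220e-11 = 1.2220e-04 cm
Step 3: L in um = 1.2220e-04 * 1e4 = 1.222 um

1.222


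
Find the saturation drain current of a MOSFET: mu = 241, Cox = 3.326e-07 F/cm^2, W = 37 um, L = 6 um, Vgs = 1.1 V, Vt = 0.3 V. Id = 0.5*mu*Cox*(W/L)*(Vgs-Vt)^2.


Step 1: Overdrive voltage Vov = Vgs - Vt = 1.1 - 0.3 = 0.8 V
Step 2: W/L = 37/6 = 6.16667
Step 3: Id = 0.5 * 241 * 3.326e-07 * 6.16667 * 0.8^2
Step 4: Id = 1.58e-04 A

1.58e-04


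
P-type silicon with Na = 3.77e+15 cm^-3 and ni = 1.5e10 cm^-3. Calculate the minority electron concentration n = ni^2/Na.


Step 1: Majority hole concentration p ≈ Na = 3.77e+15 cm^-3
Step 2: n = ni^2 / Na = (1.5e10)^2 / 3.77e+15
Step 3: n = 5.97e+04 cm^-3

5.97e+04


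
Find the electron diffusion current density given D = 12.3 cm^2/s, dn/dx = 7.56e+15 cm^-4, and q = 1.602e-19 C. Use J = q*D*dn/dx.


Step 1: J = q * D * (dn/dx)
Step 2: J = 1.602e-19 * 12.3 * 7.56e+15
Step 3: J = 1.49e-02 A/cm^2

1.49e-02


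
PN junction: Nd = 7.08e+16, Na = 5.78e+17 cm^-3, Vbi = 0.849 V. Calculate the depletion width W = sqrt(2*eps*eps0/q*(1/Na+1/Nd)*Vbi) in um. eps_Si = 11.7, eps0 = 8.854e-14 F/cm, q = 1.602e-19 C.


Step 1: 1/Na + 1/Nd = 1/5.78e+17 + 1/7.08e+16 = 1.58544e-17
Step 2: 2*eps*eps0/q = 2*11.7*8.854e-14/1.602e-19 = 1.293281e+07
Step 3: W^2 = 1.293281e+07 * 1.58544e-17 * 0.849 = 1.74081e-10
Step 4: W = sqrt(1.74081e-10) = 1.319e-05 cm = 0.1319 um

0.1319


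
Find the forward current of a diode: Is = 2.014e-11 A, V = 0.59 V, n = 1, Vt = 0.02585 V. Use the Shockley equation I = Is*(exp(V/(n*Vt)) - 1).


Step 1: V/(n*Vt) = 0.59/(1*0.02585) = 22.8240
Step 2: exp(22.8240) = 8.1722e+09
Step 3: I = 2.014e-11 * (8.1722e+09 - 1) = 1.65e-01 A

1.65e-01


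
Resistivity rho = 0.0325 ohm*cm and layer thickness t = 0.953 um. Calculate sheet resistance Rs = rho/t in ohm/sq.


Step 1: Convert thickness to cm: t = 0.953 um = 9.5300e-05 cm
Step 2: Rs = rho / t = 0.0325 / 9.5300e-05
Step 3: Rs = 341.0 ohm/sq

341.0


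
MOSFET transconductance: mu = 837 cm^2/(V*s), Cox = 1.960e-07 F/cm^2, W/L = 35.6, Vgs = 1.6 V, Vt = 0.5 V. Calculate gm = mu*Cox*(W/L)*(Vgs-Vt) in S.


Step 1: Vov = Vgs - Vt = 1.6 - 0.5 = 1.1 V
Step 2: gm = mu * Cox * (W/L) * Vov
Step 3: gm = 837 * 1.960e-07 * 35.6 * 1.1 = 6.42e-03 S

6.42e-03


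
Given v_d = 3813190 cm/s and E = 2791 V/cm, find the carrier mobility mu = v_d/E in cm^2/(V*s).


Step 1: mu = v_d / E
Step 2: mu = 3813190 / 2791
Step 3: mu = 1366.25 cm^2/(V*s)

1366.25


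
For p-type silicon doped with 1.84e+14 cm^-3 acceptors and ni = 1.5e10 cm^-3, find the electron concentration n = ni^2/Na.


Step 1: Majority hole concentration p ≈ Na = 1.84e+14 cm^-3
Step 2: n = ni^2 / Na = (1.5e10)^2 / 1.84e+14
Step 3: n = 1.22e+06 cm^-3

1.22e+06


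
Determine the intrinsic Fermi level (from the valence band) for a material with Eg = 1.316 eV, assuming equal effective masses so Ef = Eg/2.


Step 1: For an intrinsic semiconductor, the Fermi level sits at midgap.
Step 2: Ef = Eg / 2 = 1.316 / 2 = 0.658 eV

0.658


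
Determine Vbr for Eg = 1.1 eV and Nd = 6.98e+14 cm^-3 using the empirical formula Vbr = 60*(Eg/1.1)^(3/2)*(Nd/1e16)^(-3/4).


Step 1: Eg/1.1 = 1.1/1.1 = 1.000000
Step 2: (Eg/1.1)^1.5 = 1.000000^1.5 = 1.000000
Step 3: (Nd/1e16)^(-0.75) = (0.0698)^(-0.75) = 7.363909
Step 4: Vbr = 60 * 1.000000 * 7.363909 = 441.8 V

441.8


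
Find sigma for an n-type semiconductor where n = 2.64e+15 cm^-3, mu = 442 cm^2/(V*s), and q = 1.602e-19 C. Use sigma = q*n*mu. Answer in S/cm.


Step 1: sigma = q * n * mu
Step 2: sigma = 1.602e-19 * 2.64e+15 * 442
Step 3: sigma = 1.869e-01 S/cm

1.869e-01


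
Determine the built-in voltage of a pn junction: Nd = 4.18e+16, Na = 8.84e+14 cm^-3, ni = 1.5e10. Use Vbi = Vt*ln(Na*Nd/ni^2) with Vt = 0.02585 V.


Step 1: Compute Na*Nd/ni^2 = 8.84e+14 * 4.18e+16 / (1.5e10)^2 = 1.6423e+11
Step 2: ln(1.6423e+11) = 25.8245
Step 3: Vbi = 0.02585 * 25.8245 = 0.668 V

0.668


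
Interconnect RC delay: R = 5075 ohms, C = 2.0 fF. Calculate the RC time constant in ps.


Step 1: tau = R * C
Step 2: tau = 5075 * 2.0 fF = 5075 * 2.0e-15 F
Step 3: tau = 1.015e-11 s = 10.15 ps

10.15


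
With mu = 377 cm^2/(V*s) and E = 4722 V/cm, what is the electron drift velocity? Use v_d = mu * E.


Step 1: v_d = mu * E
Step 2: v_d = 377 * 4722 = 1780194
Step 3: v_d = 1.78e+06 cm/s

1.78e+06


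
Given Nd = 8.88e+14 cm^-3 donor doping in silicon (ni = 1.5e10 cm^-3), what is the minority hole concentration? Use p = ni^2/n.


Step 1: Since Nd >> ni, n ≈ Nd = 8.88e+14 cm^-3
Step 2: p = ni^2 / n = (1.5e10)^2 / 8.88e+14
Step 3: p = 2.25e20 / 8.88e+14 = 2.53e+05 cm^-3

2.53e+05


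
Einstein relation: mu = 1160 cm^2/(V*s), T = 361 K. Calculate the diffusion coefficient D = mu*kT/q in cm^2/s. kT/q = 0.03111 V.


Step 1: D = mu * (kT/q)
Step 2: D = 1160 * 0.03111
Step 3: D = 36.09 cm^2/s

36.09


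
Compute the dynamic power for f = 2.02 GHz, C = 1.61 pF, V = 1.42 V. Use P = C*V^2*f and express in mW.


Step 1: V^2 = 1.42^2 = 2.0164 V^2
Step 2: P = C*V^2*f = 1.61e-12 F * 2.0164 * 2.02e9 Hz
Step 3: P = 6.55773608e-03 W
Step 4: P = 6.558 mW

6.558


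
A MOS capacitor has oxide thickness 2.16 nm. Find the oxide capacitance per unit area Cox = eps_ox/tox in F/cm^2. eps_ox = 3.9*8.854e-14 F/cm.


Step 1: eps_ox = 3.9 * 8.854e-14 = 3.45306e-13 F/cm
Step 2: tox in cm = 2.16 nm * 1e-7 = 2.1600e-07 cm
Step 3: Cox = 3.45306e-13 / 2.1600e-07 = 1.60e-06 F/cm^2

1.60e-06


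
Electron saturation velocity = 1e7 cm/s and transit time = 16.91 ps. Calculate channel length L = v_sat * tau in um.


Step 1: tau in seconds = 16.91 ps * 1e-12 = 1.6910e-11 s
Step 2: L = v_sat * tau = 1e7 * 1.6910e-11 = 1.6910e-04 cm
Step 3: L in um = 1.6910e-04 * 1e4 = 1.691 um

1.691


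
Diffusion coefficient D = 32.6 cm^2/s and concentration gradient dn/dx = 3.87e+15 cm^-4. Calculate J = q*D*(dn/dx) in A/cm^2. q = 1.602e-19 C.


Step 1: J = q * D * (dn/dx)
Step 2: J = 1.602e-19 * 32.6 * 3.87e+15
Step 3: J = 2.02e-02 A/cm^2

2.02e-02


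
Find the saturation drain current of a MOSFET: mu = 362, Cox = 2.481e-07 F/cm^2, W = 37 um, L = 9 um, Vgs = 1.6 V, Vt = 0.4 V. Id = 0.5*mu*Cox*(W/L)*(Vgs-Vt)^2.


Step 1: Overdrive voltage Vov = Vgs - Vt = 1.6 - 0.4 = 1.2 V
Step 2: W/L = 37/9 = 4.11111
Step 3: Id = 0.5 * 362 * 2.481e-07 * 4.11111 * 1.2^2
Step 4: Id = 2.66e-04 A

2.66e-04


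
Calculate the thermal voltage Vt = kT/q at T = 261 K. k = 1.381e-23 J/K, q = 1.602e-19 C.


Step 1: kT = 1.381e-23 * 261 = 3.60441e-21 J
Step 2: Vt = kT/q = 3.60441e-21 / 1.602e-19
Step 3: Vt = 0.0225 V

0.0225


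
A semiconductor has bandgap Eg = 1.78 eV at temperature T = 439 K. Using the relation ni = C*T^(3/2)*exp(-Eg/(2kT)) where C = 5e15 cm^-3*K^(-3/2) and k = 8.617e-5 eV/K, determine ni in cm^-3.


Step 1: Compute kT = 8.617e-5 * 439 = 0.03782863 eV
Step 2: Exponent = -Eg/(2kT) = -1.78/(2*0.03782863) = -23.52715
Step 3: T^(3/2) = 439^1.5 = 9198.07
Step 4: ni = 5e15 * 9198.07 * exp(-23.52715) = 2.79e+09 cm^-3

2.79e+09


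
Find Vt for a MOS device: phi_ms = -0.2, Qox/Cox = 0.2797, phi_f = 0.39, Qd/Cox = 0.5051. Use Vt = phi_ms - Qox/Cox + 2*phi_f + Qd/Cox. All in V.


Step 1: Vt = phi_ms - Qox/Cox + 2*phi_f + Qd/Cox
Step 2: Vt = -0.2 - 0.2797 + 2*0.39 + 0.5051
Step 3: Vt = -0.2 - 0.2797 + 0.78 + 0.5051
Step 4: Vt = 0.8054 V

0.8054


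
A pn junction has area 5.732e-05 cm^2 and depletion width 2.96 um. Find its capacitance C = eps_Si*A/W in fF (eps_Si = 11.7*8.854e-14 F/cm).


Step 1: eps_Si = 11.7 * 8.854e-14 = 1.035918e-12 F/cm
Step 2: W in cm = 2.96 * 1e-4 = 2.96e-04 cm
Step 3: C = 1.035918e-12 * 5.732e-05 / 2.96e-04 = 2.006041e-13 F
Step 4: C = 200.6 fF

200.6


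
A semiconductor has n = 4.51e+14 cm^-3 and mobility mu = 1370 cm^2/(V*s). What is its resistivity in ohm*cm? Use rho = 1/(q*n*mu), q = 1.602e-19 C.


Step 1: sigma = q * n * mu = 1.602e-19 * 4.51e+14 * 1370 = 9.89828e-02 S/cm
Step 2: rho = 1 / sigma = 1 / 9.89828e-02 = 10.1 ohm*cm

10.1


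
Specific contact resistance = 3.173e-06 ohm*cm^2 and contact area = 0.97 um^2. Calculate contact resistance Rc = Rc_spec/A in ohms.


Step 1: Convert area to cm^2: 0.97 um^2 = 9.7000e-09 cm^2
Step 2: Rc = Rc_spec / A = 3.173e-06 / 9.7000e-09
Step 3: Rc = 3.27e+02 ohms

3.27e+02


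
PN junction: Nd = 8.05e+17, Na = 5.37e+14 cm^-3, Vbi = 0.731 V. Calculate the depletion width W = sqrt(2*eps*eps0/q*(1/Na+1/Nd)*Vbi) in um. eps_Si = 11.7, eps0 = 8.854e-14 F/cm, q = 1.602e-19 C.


Step 1: 1/Na + 1/Nd = 1/5.37e+14 + 1/8.05e+17 = 1.86344e-15
Step 2: 2*eps*eps0/q = 2*11.7*8.854e-14/1.602e-19 = 1.293281e+07
Step 3: W^2 = 1.293281e+07 * 1.86344e-15 * 0.731 = 1.76167e-08
Step 4: W = sqrt(1.76167e-08) = 1.327e-04 cm = 1.327 um

1.327


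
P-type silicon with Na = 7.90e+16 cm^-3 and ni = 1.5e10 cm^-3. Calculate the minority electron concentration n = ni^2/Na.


Step 1: Majority hole concentration p ≈ Na = 7.90e+16 cm^-3
Step 2: n = ni^2 / Na = (1.5e10)^2 / 7.90e+16
Step 3: n = 2.85e+03 cm^-3

2.85e+03


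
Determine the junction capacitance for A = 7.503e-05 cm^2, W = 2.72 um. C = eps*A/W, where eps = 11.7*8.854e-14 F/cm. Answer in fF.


Step 1: eps_Si = 11.7 * 8.854e-14 = 1.035918e-12 F/cm
Step 2: W in cm = 2.72 * 1e-4 = 2.72e-04 cm
Step 3: C = 1.035918e-12 * 7.503e-05 / 2.72e-04 = 2.857534e-13 F
Step 4: C = 285.75 fF

285.75


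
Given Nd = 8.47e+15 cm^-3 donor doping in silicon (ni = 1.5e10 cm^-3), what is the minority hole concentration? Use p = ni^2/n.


Step 1: Since Nd >> ni, n ≈ Nd = 8.47e+15 cm^-3
Step 2: p = ni^2 / n = (1.5e10)^2 / 8.47e+15
Step 3: p = 2.25e20 / 8.47e+15 = 2.66e+04 cm^-3

2.66e+04


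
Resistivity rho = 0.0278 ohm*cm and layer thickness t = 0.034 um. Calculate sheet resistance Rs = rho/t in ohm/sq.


Step 1: Convert thickness to cm: t = 0.034 um = 3.4000e-06 cm
Step 2: Rs = rho / t = 0.0278 / 3.4000e-06
Step 3: Rs = 8176.5 ohm/sq

8176.5


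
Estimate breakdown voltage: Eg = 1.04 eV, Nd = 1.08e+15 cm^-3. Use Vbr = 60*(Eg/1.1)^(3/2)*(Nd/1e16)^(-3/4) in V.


Step 1: Eg/1.1 = 1.04/1.1 = 0.945455
Step 2: (Eg/1.1)^1.5 = 0.945455^1.5 = 0.919309
Step 3: (Nd/1e16)^(-0.75) = (0.108)^(-0.75) = 5.308016
Step 4: Vbr = 60 * 0.919309 * 5.308016 = 292.8 V

292.8


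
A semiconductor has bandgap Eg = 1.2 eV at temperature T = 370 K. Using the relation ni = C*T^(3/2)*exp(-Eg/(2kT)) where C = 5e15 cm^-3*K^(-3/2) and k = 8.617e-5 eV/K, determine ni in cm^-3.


Step 1: Compute kT = 8.617e-5 * 370 = 0.0318829 eV
Step 2: Exponent = -Eg/(2kT) = -1.2/(2*0.0318829) = -18.81887
Step 3: T^(3/2) = 370^1.5 = 7117.09
Step 4: ni = 5e15 * 7117.09 * exp(-18.81887) = 2.39e+11 cm^-3

2.39e+11


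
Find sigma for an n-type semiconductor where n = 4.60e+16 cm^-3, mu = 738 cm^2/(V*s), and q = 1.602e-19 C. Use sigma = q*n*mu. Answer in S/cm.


Step 1: sigma = q * n * mu
Step 2: sigma = 1.602e-19 * 4.60e+16 * 738
Step 3: sigma = 5.438e+00 S/cm

5.438e+00


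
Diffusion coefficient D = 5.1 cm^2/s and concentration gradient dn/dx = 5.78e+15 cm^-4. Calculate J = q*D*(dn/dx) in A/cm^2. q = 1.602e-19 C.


Step 1: J = q * D * (dn/dx)
Step 2: J = 1.602e-19 * 5.1 * 5.78e+15
Step 3: J = 4.72e-03 A/cm^2

4.72e-03


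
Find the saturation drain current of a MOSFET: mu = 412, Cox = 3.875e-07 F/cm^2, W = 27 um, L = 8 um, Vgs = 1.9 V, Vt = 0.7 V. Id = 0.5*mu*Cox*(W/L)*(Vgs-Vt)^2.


Step 1: Overdrive voltage Vov = Vgs - Vt = 1.9 - 0.7 = 1.2 V
Step 2: W/L = 27/8 = 3.375
Step 3: Id = 0.5 * 412 * 3.875e-07 * 3.375 * 1.2^2
Step 4: Id = 3.88e-04 A

3.88e-04


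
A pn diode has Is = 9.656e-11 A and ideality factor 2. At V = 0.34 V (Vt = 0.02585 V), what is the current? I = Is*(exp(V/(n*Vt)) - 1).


Step 1: V/(n*Vt) = 0.34/(2*0.02585) = 6.5764
Step 2: exp(6.5764) = 7.1795e+02
Step 3: I = 9.656e-11 * (7.1795e+02 - 1) = 6.92e-08 A

6.92e-08


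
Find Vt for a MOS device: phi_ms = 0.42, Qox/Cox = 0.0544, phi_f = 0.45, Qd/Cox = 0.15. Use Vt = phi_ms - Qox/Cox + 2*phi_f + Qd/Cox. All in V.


Step 1: Vt = phi_ms - Qox/Cox + 2*phi_f + Qd/Cox
Step 2: Vt = 0.42 - 0.0544 + 2*0.45 + 0.15
Step 3: Vt = 0.42 - 0.0544 + 0.9 + 0.15
Step 4: Vt = 1.4156 V

1.4156


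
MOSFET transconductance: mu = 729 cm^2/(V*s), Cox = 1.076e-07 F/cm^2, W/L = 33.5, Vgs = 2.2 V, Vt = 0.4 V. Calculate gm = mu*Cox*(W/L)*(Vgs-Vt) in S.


Step 1: Vov = Vgs - Vt = 2.2 - 0.4 = 1.8 V
Step 2: gm = mu * Cox * (W/L) * Vov
Step 3: gm = 729 * 1.076e-07 * 33.5 * 1.8 = 4.73e-03 S

4.73e-03


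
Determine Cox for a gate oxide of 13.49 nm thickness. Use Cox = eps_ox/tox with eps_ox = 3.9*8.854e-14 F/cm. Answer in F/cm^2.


Step 1: eps_ox = 3.9 * 8.854e-14 = 3.45306e-13 F/cm
Step 2: tox in cm = 13.49 nm * 1e-7 = 1.3490e-06 cm
Step 3: Cox = 3.45306e-13 / 1.3490e-06 = 2.56e-07 F/cm^2

2.56e-07


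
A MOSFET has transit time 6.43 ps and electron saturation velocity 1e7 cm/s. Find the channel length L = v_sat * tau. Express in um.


Step 1: tau in seconds = 6.43 ps * 1e-12 = 6.4300e-12 s
Step 2: L = v_sat * tau = 1e7 * 6.4300e-12 = 6.4300e-05 cm
Step 3: L in um = 6.4300e-05 * 1e4 = 0.643 um

0.643


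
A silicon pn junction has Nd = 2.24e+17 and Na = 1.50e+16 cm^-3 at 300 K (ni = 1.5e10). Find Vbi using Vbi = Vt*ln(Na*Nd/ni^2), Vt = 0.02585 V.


Step 1: Compute Na*Nd/ni^2 = 1.50e+16 * 2.24e+17 / (1.5e10)^2 = 1.4933e+13
Step 2: ln(1.4933e+13) = 30.3346
Step 3: Vbi = 0.02585 * 30.3346 = 0.784 V

0.784


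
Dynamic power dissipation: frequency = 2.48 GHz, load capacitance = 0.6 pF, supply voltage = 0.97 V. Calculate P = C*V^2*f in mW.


Step 1: V^2 = 0.97^2 = 0.9409 V^2
Step 2: P = C*V^2*f = 0.6e-12 F * 0.9409 * 2.48e9 Hz
Step 3: P = 1.4000592e-03 W
Step 4: P = 1.4 mW

1.4


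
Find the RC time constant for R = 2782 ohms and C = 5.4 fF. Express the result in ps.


Step 1: tau = R * C
Step 2: tau = 2782 * 5.4 fF = 2782 * 5.4e-15 F
Step 3: tau = 1.50228e-11 s = 15.0228 ps

15.0228


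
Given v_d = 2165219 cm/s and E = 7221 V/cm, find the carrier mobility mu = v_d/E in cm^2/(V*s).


Step 1: mu = v_d / E
Step 2: mu = 2165219 / 7221
Step 3: mu = 299.85 cm^2/(V*s)

299.85


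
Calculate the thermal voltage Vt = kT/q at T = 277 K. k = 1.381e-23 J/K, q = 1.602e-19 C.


Step 1: kT = 1.381e-23 * 277 = 3.82537e-21 J
Step 2: Vt = kT/q = 3.82537e-21 / 1.602e-19
Step 3: Vt = 0.02388 V

0.02388


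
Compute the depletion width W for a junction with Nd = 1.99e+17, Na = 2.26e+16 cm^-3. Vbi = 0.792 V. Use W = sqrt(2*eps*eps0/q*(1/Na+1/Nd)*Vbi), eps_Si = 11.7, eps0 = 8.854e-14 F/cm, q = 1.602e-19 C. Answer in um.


Step 1: 1/Na + 1/Nd = 1/2.26e+16 + 1/1.99e+17 = 4.92729e-17
Step 2: 2*eps*eps0/q = 2*11.7*8.854e-14/1.602e-19 = 1.293281e+07
Step 3: W^2 = 1.293281e+07 * 4.92729e-17 * 0.792 = 5.04692e-10
Step 4: W = sqrt(5.04692e-10) = 2.247e-05 cm = 0.2247 um

0.2247


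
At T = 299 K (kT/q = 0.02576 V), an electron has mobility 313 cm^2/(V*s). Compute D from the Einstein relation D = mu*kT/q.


Step 1: D = mu * (kT/q)
Step 2: D = 313 * 0.02576
Step 3: D = 8.06 cm^2/s

8.06


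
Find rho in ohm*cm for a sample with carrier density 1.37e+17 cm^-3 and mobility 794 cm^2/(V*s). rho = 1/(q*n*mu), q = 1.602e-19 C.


Step 1: sigma = q * n * mu = 1.602e-19 * 1.37e+17 * 794 = 1.74262e+01 S/cm
Step 2: rho = 1 / sigma = 1 / 1.74262e+01 = 0.05738 ohm*cm

0.05738


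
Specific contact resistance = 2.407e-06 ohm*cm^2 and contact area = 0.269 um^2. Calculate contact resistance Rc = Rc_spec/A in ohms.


Step 1: Convert area to cm^2: 0.269 um^2 = 2.6900e-09 cm^2
Step 2: Rc = Rc_spec / A = 2.407e-06 / 2.6900e-09
Step 3: Rc = 8.95e+02 ohms

8.95e+02


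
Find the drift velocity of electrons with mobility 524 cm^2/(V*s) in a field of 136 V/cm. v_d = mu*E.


Step 1: v_d = mu * E
Step 2: v_d = 524 * 136 = 71264
Step 3: v_d = 7.13e+04 cm/s

7.13e+04


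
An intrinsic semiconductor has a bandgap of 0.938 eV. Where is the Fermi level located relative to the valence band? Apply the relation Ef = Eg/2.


Step 1: For an intrinsic semiconductor, the Fermi level sits at midgap.
Step 2: Ef = Eg / 2 = 0.938 / 2 = 0.469 eV

0.469


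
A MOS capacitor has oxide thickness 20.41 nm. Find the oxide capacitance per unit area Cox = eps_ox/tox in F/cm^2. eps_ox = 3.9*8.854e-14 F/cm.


Step 1: eps_ox = 3.9 * 8.854e-14 = 3.45306e-13 F/cm
Step 2: tox in cm = 20.41 nm * 1e-7 = 2.0410e-06 cm
Step 3: Cox = 3.45306e-13 / 2.0410e-06 = 1.69e-07 F/cm^2

1.69e-07


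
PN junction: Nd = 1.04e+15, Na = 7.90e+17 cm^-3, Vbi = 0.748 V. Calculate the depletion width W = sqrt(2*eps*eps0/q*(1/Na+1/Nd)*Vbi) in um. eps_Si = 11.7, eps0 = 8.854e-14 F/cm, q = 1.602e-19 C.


Step 1: 1/Na + 1/Nd = 1/7.90e+17 + 1/1.04e+15 = 9.62804e-16
Step 2: 2*eps*eps0/q = 2*11.7*8.854e-14/1.602e-19 = 1.293281e+07
Step 3: W^2 = 1.293281e+07 * 9.62804e-16 * 0.748 = 9.31392e-09
Step 4: W = sqrt(9.31392e-09) = 9.651e-05 cm = 0.9651 um

0.9651


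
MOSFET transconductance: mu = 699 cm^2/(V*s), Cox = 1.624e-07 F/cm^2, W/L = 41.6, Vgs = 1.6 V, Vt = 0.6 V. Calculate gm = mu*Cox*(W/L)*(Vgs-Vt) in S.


Step 1: Vov = Vgs - Vt = 1.6 - 0.6 = 1.0 V
Step 2: gm = mu * Cox * (W/L) * Vov
Step 3: gm = 699 * 1.624e-07 * 41.6 * 1.0 = 4.72e-03 S

4.72e-03


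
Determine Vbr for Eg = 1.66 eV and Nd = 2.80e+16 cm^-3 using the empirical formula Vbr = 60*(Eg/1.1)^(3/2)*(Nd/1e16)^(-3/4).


Step 1: Eg/1.1 = 1.66/1.1 = 1.509091
Step 2: (Eg/1.1)^1.5 = 1.509091^1.5 = 1.853844
Step 3: (Nd/1e16)^(-0.75) = (2.8)^(-0.75) = 0.461989
Step 4: Vbr = 60 * 1.853844 * 0.461989 = 51.4 V

51.4


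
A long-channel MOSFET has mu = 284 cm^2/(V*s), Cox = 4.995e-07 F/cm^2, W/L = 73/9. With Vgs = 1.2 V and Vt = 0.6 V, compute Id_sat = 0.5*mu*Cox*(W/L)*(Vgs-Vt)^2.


Step 1: Overdrive voltage Vov = Vgs - Vt = 1.2 - 0.6 = 0.6 V
Step 2: W/L = 73/9 = 8.11111
Step 3: Id = 0.5 * 284 * 4.995e-07 * 8.11111 * 0.6^2
Step 4: Id = 2.07e-04 A

2.07e-04


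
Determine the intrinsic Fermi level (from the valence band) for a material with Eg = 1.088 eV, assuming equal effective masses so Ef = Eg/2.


Step 1: For an intrinsic semiconductor, the Fermi level sits at midgap.
Step 2: Ef = Eg / 2 = 1.088 / 2 = 0.544 eV

0.544


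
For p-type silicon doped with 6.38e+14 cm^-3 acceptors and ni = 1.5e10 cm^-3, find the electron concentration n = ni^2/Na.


Step 1: Majority hole concentration p ≈ Na = 6.38e+14 cm^-3
Step 2: n = ni^2 / Na = (1.5e10)^2 / 6.38e+14
Step 3: n = 3.53e+05 cm^-3

3.53e+05


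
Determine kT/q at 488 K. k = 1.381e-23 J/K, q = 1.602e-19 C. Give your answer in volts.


Step 1: kT = 1.381e-23 * 488 = 6.73928e-21 J
Step 2: Vt = kT/q = 6.73928e-21 / 1.602e-19
Step 3: Vt = 0.04207 V

0.04207


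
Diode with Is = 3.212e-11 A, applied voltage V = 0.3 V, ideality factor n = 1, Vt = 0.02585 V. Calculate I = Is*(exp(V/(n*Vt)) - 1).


Step 1: V/(n*Vt) = 0.3/(1*0.02585) = 11.6054
Step 2: exp(11.6054) = 1.0969e+05
Step 3: I = 3.212e-11 * (1.0969e+05 - 1) = 3.52e-06 A

3.52e-06
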